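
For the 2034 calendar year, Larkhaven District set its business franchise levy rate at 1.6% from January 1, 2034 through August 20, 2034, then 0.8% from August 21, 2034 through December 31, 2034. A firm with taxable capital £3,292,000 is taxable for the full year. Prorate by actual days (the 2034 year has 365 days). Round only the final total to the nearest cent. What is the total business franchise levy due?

January 1 – August 20, 2034: 232 days at 1.6% → £3,292,000 × 1.6% × 232/365 = £33,479.1890
August 21 – December 31, 2034: 133 days at 0.8% → £3,292,000 × 0.8% × 133/365 = £9,596.4055
Total = £43,075.5945

£43,075.59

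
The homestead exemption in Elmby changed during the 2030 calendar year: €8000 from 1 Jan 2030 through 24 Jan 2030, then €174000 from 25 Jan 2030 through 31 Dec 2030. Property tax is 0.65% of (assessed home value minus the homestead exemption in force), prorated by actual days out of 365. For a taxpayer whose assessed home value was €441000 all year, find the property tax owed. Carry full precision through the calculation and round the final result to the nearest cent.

1 Jan – 24 Jan 2030: 24 days, exemption €8000 → (€441000 − €8000) × 0.65% × 24/365 = €185.0630
25 Jan – 31 Dec 2030: 341 days, exemption €174000 → (€441000 − €174000) × 0.65% × 341/365 = €1621.3849
Total = €1806.4479

€1806.45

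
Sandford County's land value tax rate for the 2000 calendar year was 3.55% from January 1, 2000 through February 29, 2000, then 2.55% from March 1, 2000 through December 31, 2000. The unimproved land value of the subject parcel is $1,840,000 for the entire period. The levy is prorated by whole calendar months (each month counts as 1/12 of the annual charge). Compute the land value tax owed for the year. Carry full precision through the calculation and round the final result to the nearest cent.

January 1 – February 29, 2000: 2 months at 3.55% → $1,840,000 × 3.55% × 2/12 = $10,886.6667
March 1 – December 31, 2000: 10 months at 2.55% → $1,840,000 × 2.55% × 10/12 = $39,100.0000
Total = $49,986.6667

$49,986.67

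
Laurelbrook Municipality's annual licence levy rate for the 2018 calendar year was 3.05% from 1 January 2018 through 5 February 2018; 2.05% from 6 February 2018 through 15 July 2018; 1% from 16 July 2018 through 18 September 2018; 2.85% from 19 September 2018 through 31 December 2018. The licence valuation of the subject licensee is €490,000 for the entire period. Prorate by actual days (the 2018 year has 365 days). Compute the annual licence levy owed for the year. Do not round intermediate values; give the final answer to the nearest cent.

€10,728.99

1 January – 5 February 2018: 36 days at 3.05% → €490,000 × 3.05% × 36/365 = €1,474.0274
6 February – 15 July 2018: 160 days at 2.05% → €490,000 × 2.05% × 160/365 = €4,403.2877
16 July – 18 September 2018: 65 days at 1% → €490,000 × 1% × 65/365 = €872.6027
19 September – 31 December 2018: 104 days at 2.85% → €490,000 × 2.85% × 104/365 = €3,979.0685
Total = €10,728.9863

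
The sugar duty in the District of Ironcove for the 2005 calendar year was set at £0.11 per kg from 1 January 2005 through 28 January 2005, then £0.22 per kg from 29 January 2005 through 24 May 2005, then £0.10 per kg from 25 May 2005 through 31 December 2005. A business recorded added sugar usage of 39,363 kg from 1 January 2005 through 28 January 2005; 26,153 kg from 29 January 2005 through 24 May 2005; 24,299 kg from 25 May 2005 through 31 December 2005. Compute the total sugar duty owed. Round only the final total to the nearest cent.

£12,513.49

1 January – 28 January 2005: 39,363 kg at £0.11/kg → £4,329.93
29 January – 24 May 2005: 26,153 kg at £0.22/kg → £5,753.66
25 May – 31 December 2005: 24,299 kg at £0.10/kg → £2,429.90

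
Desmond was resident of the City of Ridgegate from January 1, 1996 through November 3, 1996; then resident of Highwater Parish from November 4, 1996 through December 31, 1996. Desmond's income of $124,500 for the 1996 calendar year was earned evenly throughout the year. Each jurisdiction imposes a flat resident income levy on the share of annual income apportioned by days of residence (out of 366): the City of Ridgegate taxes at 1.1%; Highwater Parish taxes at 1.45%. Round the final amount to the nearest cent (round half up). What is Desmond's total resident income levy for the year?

$1,438.55

The City of Ridgegate, January 1 – November 3, 1996: 308 days → $124,500 × 1.1% × 308/366 = $1,152.4754
Highwater Parish, November 4 – December 31, 1996: 58 days → $124,500 × 1.45% × 58/366 = $286.0779
Total = $1,438.5533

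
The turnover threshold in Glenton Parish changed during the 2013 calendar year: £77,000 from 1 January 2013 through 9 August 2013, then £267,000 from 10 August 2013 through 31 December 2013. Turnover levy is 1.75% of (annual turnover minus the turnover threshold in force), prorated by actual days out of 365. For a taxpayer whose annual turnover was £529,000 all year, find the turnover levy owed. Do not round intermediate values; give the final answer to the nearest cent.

1 January – 9 August 2013: 221 days, exemption £77,000 → (£529,000 − £77,000) × 1.75% × 221/365 = £4,789.3425
10 August – 31 December 2013: 144 days, exemption £267,000 → (£529,000 − £267,000) × 1.75% × 144/365 = £1,808.8767
Total = £6,598.2192

£6,598.22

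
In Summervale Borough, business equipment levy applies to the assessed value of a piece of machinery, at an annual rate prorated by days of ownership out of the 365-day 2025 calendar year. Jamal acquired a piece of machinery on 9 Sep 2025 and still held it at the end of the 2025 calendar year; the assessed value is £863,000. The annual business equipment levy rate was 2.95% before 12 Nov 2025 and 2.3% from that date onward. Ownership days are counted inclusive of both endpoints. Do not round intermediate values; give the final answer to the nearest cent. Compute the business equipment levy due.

£7,183.00

9 Sep – 11 Nov 2025: 64 days at 2.95% → £863,000 × 2.95% × 64/365 = £4,463.9562
12 Nov – 31 Dec 2025: 50 days at 2.3% → £863,000 × 2.3% × 50/365 = £2,719.0411
Total = £7,182.9973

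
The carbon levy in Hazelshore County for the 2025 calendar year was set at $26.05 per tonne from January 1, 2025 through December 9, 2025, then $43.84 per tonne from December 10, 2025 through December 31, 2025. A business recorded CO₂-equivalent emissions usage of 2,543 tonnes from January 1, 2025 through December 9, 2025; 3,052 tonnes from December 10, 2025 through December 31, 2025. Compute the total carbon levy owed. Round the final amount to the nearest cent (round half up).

January 1 – December 9, 2025: 2,543 tonnes at $26.05/tonne → $66,245.15
December 10 – December 31, 2025: 3,052 tonnes at $43.84/tonne → $133,799.68

$200,044.83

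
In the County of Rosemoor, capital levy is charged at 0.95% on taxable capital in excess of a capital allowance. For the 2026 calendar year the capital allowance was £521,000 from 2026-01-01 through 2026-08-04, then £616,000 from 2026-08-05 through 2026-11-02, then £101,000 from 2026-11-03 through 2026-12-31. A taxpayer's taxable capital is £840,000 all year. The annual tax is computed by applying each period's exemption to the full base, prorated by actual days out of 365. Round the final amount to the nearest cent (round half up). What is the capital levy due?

£3,452.92

2026-01-01 to 2026-08-04: 216 days, exemption £521,000 → (£840,000 − £521,000) × 0.95% × 216/365 = £1,793.3918
2026-08-05 to 2026-11-02: 90 days, exemption £616,000 → (£840,000 − £616,000) × 0.95% × 90/365 = £524.7123
2026-11-03 to 2026-12-31: 59 days, exemption £101,000 → (£840,000 − £101,000) × 0.95% × 59/365 = £1,134.8205
Total = £3,452.9247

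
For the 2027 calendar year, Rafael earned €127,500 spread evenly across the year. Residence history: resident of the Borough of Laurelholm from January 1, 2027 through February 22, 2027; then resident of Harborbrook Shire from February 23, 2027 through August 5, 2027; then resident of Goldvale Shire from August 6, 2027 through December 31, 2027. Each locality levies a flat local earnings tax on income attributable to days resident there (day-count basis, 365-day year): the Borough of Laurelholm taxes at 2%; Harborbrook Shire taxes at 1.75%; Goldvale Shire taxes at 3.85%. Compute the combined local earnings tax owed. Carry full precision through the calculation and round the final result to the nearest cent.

The Borough of Laurelholm, January 1 – February 22, 2027: 53 days → €127,500 × 2% × 53/365 = €370.2740
Harborbrook Shire, February 23 – August 5, 2027: 164 days → €127,500 × 1.75% × 164/365 = €1,002.5342
Goldvale Shire, August 6 – December 31, 2027: 148 days → €127,500 × 3.85% × 148/365 = €1,990.3973
Total = €3,363.2055

€3,363.21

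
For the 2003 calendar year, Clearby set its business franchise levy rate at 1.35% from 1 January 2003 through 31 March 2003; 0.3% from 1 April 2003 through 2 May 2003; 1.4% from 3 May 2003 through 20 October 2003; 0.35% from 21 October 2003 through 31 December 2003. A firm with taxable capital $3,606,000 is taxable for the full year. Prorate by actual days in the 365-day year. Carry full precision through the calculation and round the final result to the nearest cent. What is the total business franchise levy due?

1 January – 31 March 2003: 90 days at 1.35% → $3,606,000 × 1.35% × 90/365 = $12,003.5342
1 April – 2 May 2003: 32 days at 0.3% → $3,606,000 × 0.3% × 32/365 = $948.4274
3 May – 20 October 2003: 171 days at 1.4% → $3,606,000 × 1.4% × 171/365 = $23,651.4082
21 October – 31 December 2003: 72 days at 0.35% → $3,606,000 × 0.35% × 72/365 = $2,489.6219
Total = $39,092.9918

$39,092.99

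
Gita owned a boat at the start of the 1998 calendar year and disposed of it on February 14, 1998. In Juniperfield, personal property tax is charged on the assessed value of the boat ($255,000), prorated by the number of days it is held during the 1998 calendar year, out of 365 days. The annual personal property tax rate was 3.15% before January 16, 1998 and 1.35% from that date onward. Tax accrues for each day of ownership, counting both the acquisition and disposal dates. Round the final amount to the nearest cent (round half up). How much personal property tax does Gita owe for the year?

January 1 – January 15, 1998: 15 days at 3.15% → $255,000 × 3.15% × 15/365 = $330.1027
January 16 – February 14, 1998: 30 days at 1.35% → $255,000 × 1.35% × 30/365 = $282.9452
Total = $613.0479

$613.05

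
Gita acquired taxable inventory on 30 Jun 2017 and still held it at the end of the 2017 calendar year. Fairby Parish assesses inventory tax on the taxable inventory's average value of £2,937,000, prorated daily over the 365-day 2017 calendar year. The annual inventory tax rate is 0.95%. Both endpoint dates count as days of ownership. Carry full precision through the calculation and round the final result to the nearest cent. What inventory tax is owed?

Days held (30 Jun – 31 Dec 2017): 185 out of 365
Tax = £2,937,000 × 0.95% × 185/365 = £14,141.8562

£14,141.86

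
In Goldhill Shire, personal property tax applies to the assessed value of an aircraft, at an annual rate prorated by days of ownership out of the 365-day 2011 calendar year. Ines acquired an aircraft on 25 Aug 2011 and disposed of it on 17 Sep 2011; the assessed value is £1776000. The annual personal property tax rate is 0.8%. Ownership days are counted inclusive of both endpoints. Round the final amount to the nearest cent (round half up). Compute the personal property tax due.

Days held (25 Aug – 17 Sep 2011): 24 out of 365
Tax = £1776000 × 0.8% × 24/365 = £934.2247

£934.22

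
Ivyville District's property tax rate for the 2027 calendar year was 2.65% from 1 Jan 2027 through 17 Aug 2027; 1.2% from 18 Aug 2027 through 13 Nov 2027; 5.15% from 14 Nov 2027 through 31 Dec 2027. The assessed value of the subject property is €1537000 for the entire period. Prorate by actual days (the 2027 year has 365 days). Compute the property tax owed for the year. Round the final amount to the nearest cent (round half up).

€40410.47

1 Jan – 17 Aug 2027: 229 days at 2.65% → €1537000 × 2.65% × 229/365 = €25554.2041
18 Aug – 13 Nov 2027: 88 days at 1.2% → €1537000 × 1.2% × 88/365 = €4446.7726
14 Nov – 31 Dec 2027: 48 days at 5.15% → €1537000 × 5.15% × 48/365 = €10409.4904
Total = €40410.4671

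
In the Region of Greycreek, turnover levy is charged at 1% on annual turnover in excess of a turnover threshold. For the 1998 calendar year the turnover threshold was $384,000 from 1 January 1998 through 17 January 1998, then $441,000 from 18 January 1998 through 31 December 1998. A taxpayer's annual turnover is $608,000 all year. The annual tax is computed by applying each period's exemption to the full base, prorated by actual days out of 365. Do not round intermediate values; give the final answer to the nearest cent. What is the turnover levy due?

$1,696.55

1 January – 17 January 1998: 17 days, exemption $384,000 → ($608,000 − $384,000) × 1% × 17/365 = $104.3288
18 January – 31 December 1998: 348 days, exemption $441,000 → ($608,000 − $441,000) × 1% × 348/365 = $1,592.2192
Total = $1,696.5479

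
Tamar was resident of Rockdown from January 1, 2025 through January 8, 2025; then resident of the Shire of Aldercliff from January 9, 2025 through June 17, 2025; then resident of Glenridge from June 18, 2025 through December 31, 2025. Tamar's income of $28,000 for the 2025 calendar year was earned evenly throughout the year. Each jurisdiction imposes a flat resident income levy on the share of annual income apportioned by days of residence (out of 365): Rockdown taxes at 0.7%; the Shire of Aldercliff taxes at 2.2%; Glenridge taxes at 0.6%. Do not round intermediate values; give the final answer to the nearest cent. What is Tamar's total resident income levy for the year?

$365.00

Rockdown, January 1 – January 8, 2025: 8 days → $28,000 × 0.7% × 8/365 = $4.2959
The Shire of Aldercliff, January 9 – June 17, 2025: 160 days → $28,000 × 2.2% × 160/365 = $270.0274
Glenridge, June 18 – December 31, 2025: 197 days → $28,000 × 0.6% × 197/365 = $90.6740
Total = $364.9973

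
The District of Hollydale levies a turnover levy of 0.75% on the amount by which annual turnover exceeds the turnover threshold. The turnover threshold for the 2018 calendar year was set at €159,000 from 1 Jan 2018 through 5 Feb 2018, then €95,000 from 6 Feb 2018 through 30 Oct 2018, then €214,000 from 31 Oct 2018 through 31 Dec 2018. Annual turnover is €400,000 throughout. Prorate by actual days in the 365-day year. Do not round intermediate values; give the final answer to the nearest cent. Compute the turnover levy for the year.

1 Jan – 5 Feb 2018: 36 days, exemption €159,000 → (€400,000 − €159,000) × 0.75% × 36/365 = €178.2740
6 Feb – 30 Oct 2018: 267 days, exemption €95,000 → (€400,000 − €95,000) × 0.75% × 267/365 = €1,673.3219
31 Oct – 31 Dec 2018: 62 days, exemption €214,000 → (€400,000 − €214,000) × 0.75% × 62/365 = €236.9589
Total = €2,088.5548

€2,088.55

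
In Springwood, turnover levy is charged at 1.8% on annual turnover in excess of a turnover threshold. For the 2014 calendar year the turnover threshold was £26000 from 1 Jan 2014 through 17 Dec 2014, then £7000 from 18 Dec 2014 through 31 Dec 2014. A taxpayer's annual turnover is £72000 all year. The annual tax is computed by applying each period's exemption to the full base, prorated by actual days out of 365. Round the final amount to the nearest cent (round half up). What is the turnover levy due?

£841.12

1 Jan – 17 Dec 2014: 351 days, exemption £26000 → (£72000 − £26000) × 1.8% × 351/365 = £796.2411
18 Dec – 31 Dec 2014: 14 days, exemption £7000 → (£72000 − £7000) × 1.8% × 14/365 = £44.8767
Total = £841.1178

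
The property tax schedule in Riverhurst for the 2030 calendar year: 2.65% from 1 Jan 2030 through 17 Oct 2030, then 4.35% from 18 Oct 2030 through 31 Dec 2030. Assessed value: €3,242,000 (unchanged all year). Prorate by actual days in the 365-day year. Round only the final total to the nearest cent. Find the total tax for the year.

€97,237.79

1 Jan – 17 Oct 2030: 290 days at 2.65% → €3,242,000 × 2.65% × 290/365 = €68,259.6438
18 Oct – 31 Dec 2030: 75 days at 4.35% → €3,242,000 × 4.35% × 75/365 = €28,978.1507
Total = €97,237.7945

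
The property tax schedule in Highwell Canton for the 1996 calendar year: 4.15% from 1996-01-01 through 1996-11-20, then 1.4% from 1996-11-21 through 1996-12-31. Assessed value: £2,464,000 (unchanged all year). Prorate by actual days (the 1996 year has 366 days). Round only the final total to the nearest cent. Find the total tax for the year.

1996-01-01 to 1996-11-20: 325 days at 4.15% → £2,464,000 × 4.15% × 325/366 = £90,801.0929
1996-11-21 to 1996-12-31: 41 days at 1.4% → £2,464,000 × 1.4% × 41/366 = £3,864.3060
Total = £94,665.3989

£94,665.40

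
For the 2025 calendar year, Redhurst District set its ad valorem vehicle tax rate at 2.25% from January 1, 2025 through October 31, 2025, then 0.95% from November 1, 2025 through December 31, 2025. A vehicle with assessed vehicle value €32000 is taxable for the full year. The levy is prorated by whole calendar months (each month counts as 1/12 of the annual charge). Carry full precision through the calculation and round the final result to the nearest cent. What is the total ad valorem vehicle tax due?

€650.67

January 1 – October 31, 2025: 10 months at 2.25% → €32000 × 2.25% × 10/12 = €600.0000
November 1 – December 31, 2025: 2 months at 0.95% → €32000 × 0.95% × 2/12 = €50.6667
Total = €650.6667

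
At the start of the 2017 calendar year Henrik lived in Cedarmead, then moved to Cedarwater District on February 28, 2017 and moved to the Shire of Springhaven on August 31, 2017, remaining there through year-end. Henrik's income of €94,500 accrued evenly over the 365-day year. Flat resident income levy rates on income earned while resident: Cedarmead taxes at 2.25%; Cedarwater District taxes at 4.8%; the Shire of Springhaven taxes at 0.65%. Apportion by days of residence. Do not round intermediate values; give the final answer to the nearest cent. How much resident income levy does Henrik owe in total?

€2,831.50

Cedarmead, January 1 – February 27, 2017: 58 days → €94,500 × 2.25% × 58/365 = €337.8699
Cedarwater District, February 28 – August 30, 2017: 184 days → €94,500 × 4.8% × 184/365 = €2,286.6411
The Shire of Springhaven, August 31 – December 31, 2017: 123 days → €94,500 × 0.65% × 123/365 = €206.9938
Total = €2,831.5048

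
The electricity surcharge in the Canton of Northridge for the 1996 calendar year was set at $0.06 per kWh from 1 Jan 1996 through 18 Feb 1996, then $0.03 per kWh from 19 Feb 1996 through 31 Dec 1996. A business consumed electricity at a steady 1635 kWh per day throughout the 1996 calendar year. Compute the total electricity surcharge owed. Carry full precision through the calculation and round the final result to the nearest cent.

1 Jan – 18 Feb 1996: 49 days × 1635 kWh/day = 80,115 kWh at $0.06/kWh → $4,806.90
19 Feb – 31 Dec 1996: 317 days × 1635 kWh/day = 518,295 kWh at $0.03/kWh → $15,548.85

$20,355.75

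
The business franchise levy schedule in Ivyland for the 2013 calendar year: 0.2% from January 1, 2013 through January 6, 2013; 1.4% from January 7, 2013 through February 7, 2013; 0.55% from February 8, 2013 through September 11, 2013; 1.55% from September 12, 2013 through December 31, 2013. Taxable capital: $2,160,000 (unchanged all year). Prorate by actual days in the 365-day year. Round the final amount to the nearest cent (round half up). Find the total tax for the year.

January 1 – January 6, 2013: 6 days at 0.2% → $2,160,000 × 0.2% × 6/365 = $71.0137
January 7 – February 7, 2013: 32 days at 1.4% → $2,160,000 × 1.4% × 32/365 = $2,651.1781
February 8 – September 11, 2013: 216 days at 0.55% → $2,160,000 × 0.55% × 216/365 = $7,030.3562
September 12 – December 31, 2013: 111 days at 1.55% → $2,160,000 × 1.55% × 111/365 = $10,181.5890
Total = $19,934.1370

$19,934.14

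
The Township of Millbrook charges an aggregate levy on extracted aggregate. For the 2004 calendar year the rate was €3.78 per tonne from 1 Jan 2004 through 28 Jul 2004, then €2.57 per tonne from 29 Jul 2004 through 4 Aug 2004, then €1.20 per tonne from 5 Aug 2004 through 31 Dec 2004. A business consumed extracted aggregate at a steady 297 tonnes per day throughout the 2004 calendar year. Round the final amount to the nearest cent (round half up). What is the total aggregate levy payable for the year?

€294,205.23

1 Jan – 28 Jul 2004: 210 days × 297 tonnes/day = 62,370 tonnes at €3.78/tonne → €235,758.60
29 Jul – 4 Aug 2004: 7 days × 297 tonnes/day = 2,079 tonnes at €2.57/tonne → €5,343.03
5 Aug – 31 Dec 2004: 149 days × 297 tonnes/day = 44,253 tonnes at €1.20/tonne → €53,103.60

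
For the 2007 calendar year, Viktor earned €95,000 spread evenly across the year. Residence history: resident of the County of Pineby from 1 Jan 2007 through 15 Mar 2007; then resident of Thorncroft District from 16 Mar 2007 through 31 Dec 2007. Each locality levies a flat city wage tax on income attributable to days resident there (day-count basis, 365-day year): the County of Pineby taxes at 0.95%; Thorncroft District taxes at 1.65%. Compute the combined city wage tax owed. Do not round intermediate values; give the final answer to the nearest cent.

€1,432.68

The County of Pineby, 1 Jan – 15 Mar 2007: 74 days → €95,000 × 0.95% × 74/365 = €182.9726
Thorncroft District, 16 Mar – 31 Dec 2007: 291 days → €95,000 × 1.65% × 291/365 = €1,249.7055
Total = €1,432.6781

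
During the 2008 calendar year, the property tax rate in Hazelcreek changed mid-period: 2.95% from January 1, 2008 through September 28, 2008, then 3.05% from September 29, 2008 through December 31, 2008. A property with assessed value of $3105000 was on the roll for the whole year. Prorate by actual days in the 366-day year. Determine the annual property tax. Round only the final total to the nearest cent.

$92394.96

January 1 – September 28, 2008: 272 days at 2.95% → $3105000 × 2.95% × 272/366 = $68072.4590
September 29 – December 31, 2008: 94 days at 3.05% → $3105000 × 3.05% × 94/366 = $24322.5000
Total = $92394.9590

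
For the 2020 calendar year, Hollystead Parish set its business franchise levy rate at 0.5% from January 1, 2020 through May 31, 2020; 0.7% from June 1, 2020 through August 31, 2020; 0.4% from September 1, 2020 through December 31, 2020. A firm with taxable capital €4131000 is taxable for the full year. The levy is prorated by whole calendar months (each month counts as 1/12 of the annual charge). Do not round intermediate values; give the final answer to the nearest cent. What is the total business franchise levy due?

€21343.50

January 1 – May 31, 2020: 5 months at 0.5% → €4131000 × 0.5% × 5/12 = €8606.2500
June 1 – August 31, 2020: 3 months at 0.7% → €4131000 × 0.7% × 3/12 = €7229.2500
September 1 – December 31, 2020: 4 months at 0.4% → €4131000 × 0.4% × 4/12 = €5508.0000
Total = €21343.5000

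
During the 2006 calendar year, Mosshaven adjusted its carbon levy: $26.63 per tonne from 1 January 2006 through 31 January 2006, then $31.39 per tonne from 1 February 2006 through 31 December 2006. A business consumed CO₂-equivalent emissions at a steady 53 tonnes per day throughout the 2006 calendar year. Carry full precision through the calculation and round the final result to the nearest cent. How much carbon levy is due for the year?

1 January – 31 January 2006: 31 days × 53 tonnes/day = 1,643 tonnes at $26.63/tonne → $43753.09
1 February – 31 December 2006: 334 days × 53 tonnes/day = 17,702 tonnes at $31.39/tonne → $555665.78

$599418.87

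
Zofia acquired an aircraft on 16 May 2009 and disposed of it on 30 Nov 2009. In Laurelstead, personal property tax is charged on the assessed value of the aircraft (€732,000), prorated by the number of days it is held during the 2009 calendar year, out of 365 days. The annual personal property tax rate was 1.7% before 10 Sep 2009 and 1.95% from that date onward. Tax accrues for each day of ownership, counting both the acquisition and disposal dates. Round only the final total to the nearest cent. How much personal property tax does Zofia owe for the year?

€7,195.66

16 May – 9 Sep 2009: 117 days at 1.7% → €732,000 × 1.7% × 117/365 = €3,988.8986
10 Sep – 30 Nov 2009: 82 days at 1.95% → €732,000 × 1.95% × 82/365 = €3,206.7616
Total = €7,195.6603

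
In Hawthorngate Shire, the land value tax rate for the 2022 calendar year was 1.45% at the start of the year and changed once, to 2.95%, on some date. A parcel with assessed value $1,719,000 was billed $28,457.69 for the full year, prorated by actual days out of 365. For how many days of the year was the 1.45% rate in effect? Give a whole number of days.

Let d = days at the first rate; then 365 − d days at the second rate.
$1,719,000 × [1.45%·d + 2.95%·(365−d)] / 365 = $28,457.69
Solving gives d = 315, so the new rate took effect on 12 Nov 2022.

315 days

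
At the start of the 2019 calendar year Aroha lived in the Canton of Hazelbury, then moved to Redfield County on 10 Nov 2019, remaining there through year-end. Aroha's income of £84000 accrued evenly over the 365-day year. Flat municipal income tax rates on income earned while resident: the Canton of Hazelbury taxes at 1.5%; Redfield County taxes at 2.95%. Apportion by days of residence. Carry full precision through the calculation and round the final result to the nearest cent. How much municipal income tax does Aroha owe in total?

£1433.52

The Canton of Hazelbury, 1 Jan – 9 Nov 2019: 313 days → £84000 × 1.5% × 313/365 = £1080.4932
Redfield County, 10 Nov – 31 Dec 2019: 52 days → £84000 × 2.95% × 52/365 = £353.0301
Total = £1433.5233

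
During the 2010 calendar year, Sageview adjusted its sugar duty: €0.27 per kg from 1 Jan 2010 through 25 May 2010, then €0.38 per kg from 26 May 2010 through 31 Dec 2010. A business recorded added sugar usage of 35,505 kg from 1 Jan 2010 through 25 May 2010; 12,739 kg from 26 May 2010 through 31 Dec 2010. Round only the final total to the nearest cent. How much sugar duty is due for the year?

1 Jan – 25 May 2010: 35,505 kg at €0.27/kg → €9,586.35
26 May – 31 Dec 2010: 12,739 kg at €0.38/kg → €4,840.82

€14,427.17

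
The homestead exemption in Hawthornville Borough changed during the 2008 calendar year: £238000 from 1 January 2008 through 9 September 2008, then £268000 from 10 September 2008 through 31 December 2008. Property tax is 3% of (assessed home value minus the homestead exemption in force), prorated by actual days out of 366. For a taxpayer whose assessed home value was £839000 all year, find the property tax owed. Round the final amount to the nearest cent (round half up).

1 January – 9 September 2008: 253 days, exemption £238000 → (£839000 − £238000) × 3% × 253/366 = £12463.3607
10 September – 31 December 2008: 113 days, exemption £268000 → (£839000 − £268000) × 3% × 113/366 = £5288.7705
Total = £17752.1311

£17752.13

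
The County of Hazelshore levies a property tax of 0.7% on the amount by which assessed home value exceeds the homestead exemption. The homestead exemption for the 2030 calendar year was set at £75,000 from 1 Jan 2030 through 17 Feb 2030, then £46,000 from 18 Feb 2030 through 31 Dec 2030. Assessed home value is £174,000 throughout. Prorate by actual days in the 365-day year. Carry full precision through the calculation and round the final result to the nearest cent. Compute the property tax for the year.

£869.30

1 Jan – 17 Feb 2030: 48 days, exemption £75,000 → (£174,000 − £75,000) × 0.7% × 48/365 = £91.1342
18 Feb – 31 Dec 2030: 317 days, exemption £46,000 → (£174,000 − £46,000) × 0.7% × 317/365 = £778.1699
Total = £869.3041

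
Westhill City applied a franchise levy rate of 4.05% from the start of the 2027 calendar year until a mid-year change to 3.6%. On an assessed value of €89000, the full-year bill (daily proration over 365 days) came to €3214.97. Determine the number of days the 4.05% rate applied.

Let d = days at the first rate; then 365 − d days at the second rate.
€89000 × [4.05%·d + 3.6%·(365−d)] / 365 = €3214.97
Solving gives d = 10, so the new rate took effect on 11 Jan 2027.

10 days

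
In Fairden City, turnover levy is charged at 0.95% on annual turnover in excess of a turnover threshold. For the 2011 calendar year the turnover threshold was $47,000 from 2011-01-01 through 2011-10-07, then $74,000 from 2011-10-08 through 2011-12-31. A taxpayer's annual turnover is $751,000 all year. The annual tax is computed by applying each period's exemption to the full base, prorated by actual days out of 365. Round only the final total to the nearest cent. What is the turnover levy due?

2011-01-01 to 2011-10-07: 280 days, exemption $47,000 → ($751,000 − $47,000) × 0.95% × 280/365 = $5,130.5205
2011-10-08 to 2011-12-31: 85 days, exemption $74,000 → ($751,000 − $74,000) × 0.95% × 85/365 = $1,497.7466
Total = $6,628.2671

$6,628.27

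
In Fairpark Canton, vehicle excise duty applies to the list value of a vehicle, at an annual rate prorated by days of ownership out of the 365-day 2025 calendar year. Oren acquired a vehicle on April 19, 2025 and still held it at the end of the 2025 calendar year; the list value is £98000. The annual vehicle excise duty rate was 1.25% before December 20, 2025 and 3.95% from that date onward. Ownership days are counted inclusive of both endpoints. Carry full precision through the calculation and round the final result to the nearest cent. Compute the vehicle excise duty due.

April 19 – December 19, 2025: 245 days at 1.25% → £98000 × 1.25% × 245/365 = £822.2603
December 20 – December 31, 2025: 12 days at 3.95% → £98000 × 3.95% × 12/365 = £127.2658
Total = £949.5260

£949.53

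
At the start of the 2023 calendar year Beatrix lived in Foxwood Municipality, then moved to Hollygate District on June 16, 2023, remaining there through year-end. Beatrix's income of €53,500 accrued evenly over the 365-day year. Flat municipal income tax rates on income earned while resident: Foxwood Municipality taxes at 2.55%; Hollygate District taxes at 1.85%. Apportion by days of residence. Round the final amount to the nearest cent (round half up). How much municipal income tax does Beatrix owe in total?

Foxwood Municipality, January 1 – June 15, 2023: 166 days → €53,500 × 2.55% × 166/365 = €620.4534
Hollygate District, June 16 – December 31, 2023: 199 days → €53,500 × 1.85% × 199/365 = €539.6171
Total = €1,160.0705

€1,160.07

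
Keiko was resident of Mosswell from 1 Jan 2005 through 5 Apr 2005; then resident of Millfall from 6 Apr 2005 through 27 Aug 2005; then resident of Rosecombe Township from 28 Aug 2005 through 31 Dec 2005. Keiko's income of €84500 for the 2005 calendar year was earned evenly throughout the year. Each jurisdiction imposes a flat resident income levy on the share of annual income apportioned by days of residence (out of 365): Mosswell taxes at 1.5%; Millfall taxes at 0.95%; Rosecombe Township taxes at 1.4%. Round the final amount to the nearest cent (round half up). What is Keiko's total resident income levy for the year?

Mosswell, 1 Jan – 5 Apr 2005: 95 days → €84500 × 1.5% × 95/365 = €329.8973
Millfall, 6 Apr – 27 Aug 2005: 144 days → €84500 × 0.95% × 144/365 = €316.7014
Rosecombe Township, 28 Aug – 31 Dec 2005: 126 days → €84500 × 1.4% × 126/365 = €408.3781
Total = €1054.9767

€1054.98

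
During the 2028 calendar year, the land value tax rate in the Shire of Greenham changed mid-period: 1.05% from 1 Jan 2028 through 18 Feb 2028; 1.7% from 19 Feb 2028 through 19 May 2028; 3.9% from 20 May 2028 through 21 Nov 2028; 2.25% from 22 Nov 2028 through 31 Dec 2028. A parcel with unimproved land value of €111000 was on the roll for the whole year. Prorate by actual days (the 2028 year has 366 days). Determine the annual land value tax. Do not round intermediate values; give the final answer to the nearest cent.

1 Jan – 18 Feb 2028: 49 days at 1.05% → €111000 × 1.05% × 49/366 = €156.0369
19 Feb – 19 May 2028: 91 days at 1.7% → €111000 × 1.7% × 91/366 = €469.1721
20 May – 21 Nov 2028: 186 days at 3.9% → €111000 × 3.9% × 186/366 = €2199.9836
22 Nov – 31 Dec 2028: 40 days at 2.25% → €111000 × 2.25% × 40/366 = €272.9508
Total = €3098.1434

€3098.14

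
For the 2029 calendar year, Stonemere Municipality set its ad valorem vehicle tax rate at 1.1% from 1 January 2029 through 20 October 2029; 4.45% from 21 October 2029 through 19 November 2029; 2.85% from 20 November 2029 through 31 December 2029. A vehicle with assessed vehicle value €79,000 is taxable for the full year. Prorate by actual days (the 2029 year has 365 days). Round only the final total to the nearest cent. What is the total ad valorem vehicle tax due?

1 January – 20 October 2029: 293 days at 1.1% → €79,000 × 1.1% × 293/365 = €697.5808
21 October – 19 November 2029: 30 days at 4.45% → €79,000 × 4.45% × 30/365 = €288.9452
20 November – 31 December 2029: 42 days at 2.85% → €79,000 × 2.85% × 42/365 = €259.0767
Total = €1,245.6027

€1,245.60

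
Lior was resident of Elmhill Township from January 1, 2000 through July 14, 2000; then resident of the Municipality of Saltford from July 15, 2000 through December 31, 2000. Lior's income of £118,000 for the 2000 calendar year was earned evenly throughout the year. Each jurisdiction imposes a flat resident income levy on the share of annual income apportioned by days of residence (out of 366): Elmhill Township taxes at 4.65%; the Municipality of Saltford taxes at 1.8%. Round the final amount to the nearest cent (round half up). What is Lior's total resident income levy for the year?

£3,924.95

Elmhill Township, January 1 – July 14, 2000: 196 days → £118,000 × 4.65% × 196/366 = £2,938.3934
The Municipality of Saltford, July 15 – December 31, 2000: 170 days → £118,000 × 1.8% × 170/366 = £986.5574
Total = £3,924.9508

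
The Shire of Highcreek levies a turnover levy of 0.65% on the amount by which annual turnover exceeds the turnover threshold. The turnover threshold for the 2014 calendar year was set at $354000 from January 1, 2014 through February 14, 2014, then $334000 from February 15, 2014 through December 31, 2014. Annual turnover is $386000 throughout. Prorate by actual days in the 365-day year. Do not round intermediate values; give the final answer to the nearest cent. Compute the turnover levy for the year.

January 1 – February 14, 2014: 45 days, exemption $354000 → ($386000 − $354000) × 0.65% × 45/365 = $25.6438
February 15 – December 31, 2014: 320 days, exemption $334000 → ($386000 − $334000) × 0.65% × 320/365 = $296.3288
Total = $321.9726

$321.97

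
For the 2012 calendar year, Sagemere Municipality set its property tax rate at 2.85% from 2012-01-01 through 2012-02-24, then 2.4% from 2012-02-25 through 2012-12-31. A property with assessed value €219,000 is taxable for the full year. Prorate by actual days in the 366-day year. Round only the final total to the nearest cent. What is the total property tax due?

€5,404.09

2012-01-01 to 2012-02-24: 55 days at 2.85% → €219,000 × 2.85% × 55/366 = €937.9303
2012-02-25 to 2012-12-31: 311 days at 2.4% → €219,000 × 2.4% × 311/366 = €4,466.1639
Total = €5,404.0943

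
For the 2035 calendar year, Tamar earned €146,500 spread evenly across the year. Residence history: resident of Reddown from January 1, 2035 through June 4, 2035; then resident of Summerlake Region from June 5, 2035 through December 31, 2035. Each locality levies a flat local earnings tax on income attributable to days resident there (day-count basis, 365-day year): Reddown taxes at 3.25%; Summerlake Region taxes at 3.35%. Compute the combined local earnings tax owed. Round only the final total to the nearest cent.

Reddown, January 1 – June 4, 2035: 155 days → €146,500 × 3.25% × 155/365 = €2,021.9007
Summerlake Region, June 5 – December 31, 2035: 210 days → €146,500 × 3.35% × 210/365 = €2,823.6370
Total = €4,845.5377

€4,845.54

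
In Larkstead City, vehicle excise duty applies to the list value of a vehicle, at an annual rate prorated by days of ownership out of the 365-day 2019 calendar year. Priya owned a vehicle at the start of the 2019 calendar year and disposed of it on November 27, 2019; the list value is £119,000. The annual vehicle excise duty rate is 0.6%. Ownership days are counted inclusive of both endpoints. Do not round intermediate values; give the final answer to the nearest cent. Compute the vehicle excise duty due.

Days held (January 1 – November 27, 2019): 331 out of 365
Tax = £119,000 × 0.6% × 331/365 = £647.4904

£647.49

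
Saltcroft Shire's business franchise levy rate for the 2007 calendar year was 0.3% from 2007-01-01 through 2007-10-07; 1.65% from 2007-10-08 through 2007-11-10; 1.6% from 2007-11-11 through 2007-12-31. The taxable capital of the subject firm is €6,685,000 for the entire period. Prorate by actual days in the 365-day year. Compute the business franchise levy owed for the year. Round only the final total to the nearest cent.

2007-01-01 to 2007-10-07: 280 days at 0.3% → €6,685,000 × 0.3% × 280/365 = €15,384.6575
2007-10-08 to 2007-11-10: 34 days at 1.65% → €6,685,000 × 1.65% × 34/365 = €10,274.7534
2007-11-11 to 2007-12-31: 51 days at 1.6% → €6,685,000 × 1.6% × 51/365 = €14,945.0959
Total = €40,604.5068

€40,604.51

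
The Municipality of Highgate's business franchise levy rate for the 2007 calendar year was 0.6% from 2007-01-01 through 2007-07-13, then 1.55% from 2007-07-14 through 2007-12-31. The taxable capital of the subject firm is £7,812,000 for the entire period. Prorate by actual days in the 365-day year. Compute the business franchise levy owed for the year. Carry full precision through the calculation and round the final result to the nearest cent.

£81,640.75

2007-01-01 to 2007-07-13: 194 days at 0.6% → £7,812,000 × 0.6% × 194/365 = £24,912.7890
2007-07-14 to 2007-12-31: 171 days at 1.55% → £7,812,000 × 1.55% × 171/365 = £56,727.9616
Total = £81,640.7507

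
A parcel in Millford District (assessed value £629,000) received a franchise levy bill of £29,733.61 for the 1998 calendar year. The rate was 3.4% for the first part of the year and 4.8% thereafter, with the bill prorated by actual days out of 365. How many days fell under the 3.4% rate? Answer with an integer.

19 days

Let d = days at the first rate; then 365 − d days at the second rate.
£629,000 × [3.4%·d + 4.8%·(365−d)] / 365 = £29,733.61
Solving gives d = 19, so the new rate took effect on January 20, 1998.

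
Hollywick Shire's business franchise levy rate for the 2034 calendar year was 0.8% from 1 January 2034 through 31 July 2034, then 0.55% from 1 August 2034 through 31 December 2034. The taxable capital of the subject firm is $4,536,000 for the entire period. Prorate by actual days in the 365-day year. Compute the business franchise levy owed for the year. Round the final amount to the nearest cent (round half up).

1 January – 31 July 2034: 212 days at 0.8% → $4,536,000 × 0.8% × 212/365 = $21,076.8658
1 August – 31 December 2034: 153 days at 0.55% → $4,536,000 × 0.55% × 153/365 = $10,457.6548
Total = $31,534.5205

$31,534.52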